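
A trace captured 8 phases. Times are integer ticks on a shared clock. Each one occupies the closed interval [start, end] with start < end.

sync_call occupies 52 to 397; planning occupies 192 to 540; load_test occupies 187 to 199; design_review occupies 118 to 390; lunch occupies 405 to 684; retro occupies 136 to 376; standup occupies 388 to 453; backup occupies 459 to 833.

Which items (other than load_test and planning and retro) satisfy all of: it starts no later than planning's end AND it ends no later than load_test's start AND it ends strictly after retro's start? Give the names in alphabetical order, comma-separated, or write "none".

Conditions: its start is no later than planning's end (X.start <= 540) AND its end is no later than load_test's start (X.end <= 187) AND its end is strictly after retro's start (X.end > 136).
backup: start 459 <= 540? ✓; end 833 <= 187? ✗; end 833 > 136? ✓ → no.
design_review: start 118 <= 540? ✓; end 390 <= 187? ✗; end 390 > 136? ✓ → no.
lunch: start 405 <= 540? ✓; end 684 <= 187? ✗; end 684 > 136? ✓ → no.
standup: start 388 <= 540? ✓; end 453 <= 187? ✗; end 453 > 136? ✓ → no.
sync_call: start 52 <= 540? ✓; end 397 <= 187? ✗; end 397 > 136? ✓ → no.
Result: none.

none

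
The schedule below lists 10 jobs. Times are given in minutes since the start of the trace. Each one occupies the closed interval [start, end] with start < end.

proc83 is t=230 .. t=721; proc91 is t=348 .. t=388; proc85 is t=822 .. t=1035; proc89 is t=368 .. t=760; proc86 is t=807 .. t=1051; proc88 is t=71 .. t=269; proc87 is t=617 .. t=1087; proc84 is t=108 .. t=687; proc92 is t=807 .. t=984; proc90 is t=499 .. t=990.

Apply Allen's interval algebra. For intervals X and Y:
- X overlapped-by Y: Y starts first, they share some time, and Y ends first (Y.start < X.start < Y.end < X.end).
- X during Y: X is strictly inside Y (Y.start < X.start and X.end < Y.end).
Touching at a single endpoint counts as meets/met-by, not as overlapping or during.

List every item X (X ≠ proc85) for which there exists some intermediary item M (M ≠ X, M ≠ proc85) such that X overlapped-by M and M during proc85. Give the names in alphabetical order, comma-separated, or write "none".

Target proc85 = [t=822, t=1035].
Intermediaries M with M during proc85: none.
Union: none.

none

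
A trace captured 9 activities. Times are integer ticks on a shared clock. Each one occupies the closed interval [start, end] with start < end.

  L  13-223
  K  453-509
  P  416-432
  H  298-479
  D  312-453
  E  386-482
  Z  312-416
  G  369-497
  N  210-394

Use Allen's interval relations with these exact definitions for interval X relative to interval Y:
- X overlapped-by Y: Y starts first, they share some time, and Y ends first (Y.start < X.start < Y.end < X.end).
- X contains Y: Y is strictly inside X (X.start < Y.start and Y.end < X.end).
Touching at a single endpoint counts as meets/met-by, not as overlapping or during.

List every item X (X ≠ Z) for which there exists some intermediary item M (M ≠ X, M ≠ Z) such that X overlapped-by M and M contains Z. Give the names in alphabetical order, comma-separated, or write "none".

Target Z = [312, 416].
Intermediaries M with M contains Z: H.
Via H — items with X overlapped-by H: E, G, K.
Union: E, G, K.

E, G, K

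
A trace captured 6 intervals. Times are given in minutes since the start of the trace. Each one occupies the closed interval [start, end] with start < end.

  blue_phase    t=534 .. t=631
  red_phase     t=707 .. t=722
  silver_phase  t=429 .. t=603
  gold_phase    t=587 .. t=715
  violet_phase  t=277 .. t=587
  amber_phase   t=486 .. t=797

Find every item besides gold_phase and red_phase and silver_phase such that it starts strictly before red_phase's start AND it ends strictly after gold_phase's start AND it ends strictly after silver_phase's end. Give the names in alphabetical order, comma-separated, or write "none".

Conditions: its start is strictly before red_phase's start (X.start < t=707) AND its end is strictly after gold_phase's start (X.end > t=587) AND its end is strictly after silver_phase's end (X.end > t=603).
amber_phase: start t=486 < t=707? ✓; end t=797 > t=587? ✓; end t=797 > t=603? ✓ → yes.
blue_phase: start t=534 < t=707? ✓; end t=631 > t=587? ✓; end t=631 > t=603? ✓ → yes.
violet_phase: start t=277 < t=707? ✓; end t=587 > t=587? ✗; end t=587 > t=603? ✗ → no.
Result: amber_phase, blue_phase.

amber_phase, blue_phase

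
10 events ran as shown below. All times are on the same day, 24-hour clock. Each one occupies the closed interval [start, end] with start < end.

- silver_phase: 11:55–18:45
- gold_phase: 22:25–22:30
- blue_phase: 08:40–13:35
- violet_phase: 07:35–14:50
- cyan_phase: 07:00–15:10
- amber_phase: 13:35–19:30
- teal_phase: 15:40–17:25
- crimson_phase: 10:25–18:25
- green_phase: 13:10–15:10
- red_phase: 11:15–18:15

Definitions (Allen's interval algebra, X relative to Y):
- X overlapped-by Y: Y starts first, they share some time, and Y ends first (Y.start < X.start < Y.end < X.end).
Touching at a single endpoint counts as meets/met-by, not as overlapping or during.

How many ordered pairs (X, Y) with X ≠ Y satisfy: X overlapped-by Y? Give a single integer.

19

Checking all 90 ordered pairs for relation 'overlapped-by'; matching pairs in alphabetical order:
(amber_phase, crimson_phase): amber_phase overlapped-by crimson_phase ✓
(amber_phase, cyan_phase): amber_phase overlapped-by cyan_phase ✓
(amber_phase, green_phase): amber_phase overlapped-by green_phase ✓
(amber_phase, red_phase): amber_phase overlapped-by red_phase ✓
(amber_phase, silver_phase): amber_phase overlapped-by silver_phase ✓
(amber_phase, violet_phase): amber_phase overlapped-by violet_phase ✓
(crimson_phase, blue_phase): crimson_phase overlapped-by blue_phase ✓
(crimson_phase, cyan_phase): crimson_phase overlapped-by cyan_phase ✓
(crimson_phase, violet_phase): crimson_phase overlapped-by violet_phase ✓
(green_phase, blue_phase): green_phase overlapped-by blue_phase ✓
(green_phase, violet_phase): green_phase overlapped-by violet_phase ✓
(red_phase, blue_phase): red_phase overlapped-by blue_phase ✓
(red_phase, cyan_phase): red_phase overlapped-by cyan_phase ✓
(red_phase, violet_phase): red_phase overlapped-by violet_phase ✓
(silver_phase, blue_phase): silver_phase overlapped-by blue_phase ✓
(silver_phase, crimson_phase): silver_phase overlapped-by crimson_phase ✓
(silver_phase, cyan_phase): silver_phase overlapped-by cyan_phase ✓
(silver_phase, red_phase): silver_phase overlapped-by red_phase ✓
(silver_phase, violet_phase): silver_phase overlapped-by violet_phase ✓
Count: 19.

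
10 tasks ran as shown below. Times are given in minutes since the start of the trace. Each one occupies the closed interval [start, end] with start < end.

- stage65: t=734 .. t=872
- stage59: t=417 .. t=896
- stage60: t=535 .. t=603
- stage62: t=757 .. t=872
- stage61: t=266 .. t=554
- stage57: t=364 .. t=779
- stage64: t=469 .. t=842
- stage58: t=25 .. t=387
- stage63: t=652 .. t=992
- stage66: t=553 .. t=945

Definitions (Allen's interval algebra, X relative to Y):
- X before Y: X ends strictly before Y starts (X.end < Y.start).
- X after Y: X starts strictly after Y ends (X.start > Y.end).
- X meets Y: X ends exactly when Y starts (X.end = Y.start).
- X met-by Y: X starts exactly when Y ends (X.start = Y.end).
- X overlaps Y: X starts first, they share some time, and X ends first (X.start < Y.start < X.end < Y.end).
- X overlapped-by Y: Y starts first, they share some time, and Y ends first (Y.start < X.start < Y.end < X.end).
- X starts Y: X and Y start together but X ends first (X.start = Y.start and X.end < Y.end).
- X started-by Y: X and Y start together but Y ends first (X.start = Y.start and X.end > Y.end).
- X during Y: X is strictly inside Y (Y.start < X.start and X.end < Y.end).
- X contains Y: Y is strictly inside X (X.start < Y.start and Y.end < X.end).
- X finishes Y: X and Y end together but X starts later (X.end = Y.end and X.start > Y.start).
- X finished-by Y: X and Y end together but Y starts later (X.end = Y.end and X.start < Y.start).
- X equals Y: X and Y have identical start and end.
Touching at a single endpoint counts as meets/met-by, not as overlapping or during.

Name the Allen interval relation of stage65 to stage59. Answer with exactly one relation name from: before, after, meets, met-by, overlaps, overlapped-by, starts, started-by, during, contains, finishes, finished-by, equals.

during

stage65 = [t=734, t=872]; stage59 = [t=417, t=896].
Compare endpoints: stage65.start > stage59.start, stage65.start < stage59.end, stage65.end > stage59.start, stage65.end < stage59.end.
That pattern is 'during'.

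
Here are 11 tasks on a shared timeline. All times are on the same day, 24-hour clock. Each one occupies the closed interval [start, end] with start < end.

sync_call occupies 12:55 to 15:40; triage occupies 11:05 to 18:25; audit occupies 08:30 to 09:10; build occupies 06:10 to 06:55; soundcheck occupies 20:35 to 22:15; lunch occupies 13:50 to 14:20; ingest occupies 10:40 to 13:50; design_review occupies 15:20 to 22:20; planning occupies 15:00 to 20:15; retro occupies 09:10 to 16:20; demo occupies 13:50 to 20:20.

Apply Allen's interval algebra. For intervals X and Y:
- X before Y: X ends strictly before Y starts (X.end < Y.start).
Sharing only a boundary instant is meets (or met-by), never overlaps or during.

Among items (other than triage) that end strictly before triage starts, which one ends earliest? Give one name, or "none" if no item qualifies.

Target triage = [11:05, 18:25].
audit [08:30, 09:10] → before → candidate.
build [06:10, 06:55] → before → candidate.
demo [13:50, 20:20] → overlapped-by → excluded.
design_review [15:20, 22:20] → overlapped-by → excluded.
ingest [10:40, 13:50] → overlaps → excluded.
lunch [13:50, 14:20] → during → excluded.
planning [15:00, 20:15] → overlapped-by → excluded.
retro [09:10, 16:20] → overlaps → excluded.
soundcheck [20:35, 22:15] → after → excluded.
sync_call [12:55, 15:40] → during → excluded.
Among candidates, earliest end is 06:55 → build.

build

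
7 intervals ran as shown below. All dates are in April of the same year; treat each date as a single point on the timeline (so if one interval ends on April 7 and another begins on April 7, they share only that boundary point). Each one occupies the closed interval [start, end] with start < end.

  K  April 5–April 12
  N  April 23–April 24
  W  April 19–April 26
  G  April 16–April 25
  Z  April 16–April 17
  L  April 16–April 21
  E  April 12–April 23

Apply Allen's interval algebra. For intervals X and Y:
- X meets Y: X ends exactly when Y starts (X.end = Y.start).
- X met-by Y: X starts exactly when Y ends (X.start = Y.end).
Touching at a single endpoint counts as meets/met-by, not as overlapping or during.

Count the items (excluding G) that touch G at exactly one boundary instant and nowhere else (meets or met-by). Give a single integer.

Target G = [April 16, April 25].
E [April 12, April 23] → overlaps → no.
K [April 5, April 12] → before → no.
L [April 16, April 21] → starts → no.
N [April 23, April 24] → during → no.
W [April 19, April 26] → overlapped-by → no.
Z [April 16, April 17] → starts → no.
Total: 0.

0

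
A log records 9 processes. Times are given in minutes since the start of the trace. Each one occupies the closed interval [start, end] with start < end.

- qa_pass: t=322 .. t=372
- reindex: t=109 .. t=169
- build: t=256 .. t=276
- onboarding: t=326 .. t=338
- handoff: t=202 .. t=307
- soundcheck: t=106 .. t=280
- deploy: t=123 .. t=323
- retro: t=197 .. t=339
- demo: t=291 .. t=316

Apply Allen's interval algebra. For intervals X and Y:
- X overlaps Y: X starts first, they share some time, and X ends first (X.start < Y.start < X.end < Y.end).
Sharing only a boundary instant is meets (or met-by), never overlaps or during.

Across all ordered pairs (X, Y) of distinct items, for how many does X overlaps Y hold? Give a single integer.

8

Checking all 72 ordered pairs for relation 'overlaps'; matching pairs in alphabetical order:
(deploy, qa_pass): deploy overlaps qa_pass ✓
(deploy, retro): deploy overlaps retro ✓
(handoff, demo): handoff overlaps demo ✓
(reindex, deploy): reindex overlaps deploy ✓
(retro, qa_pass): retro overlaps qa_pass ✓
(soundcheck, deploy): soundcheck overlaps deploy ✓
(soundcheck, handoff): soundcheck overlaps handoff ✓
(soundcheck, retro): soundcheck overlaps retro ✓
Count: 8.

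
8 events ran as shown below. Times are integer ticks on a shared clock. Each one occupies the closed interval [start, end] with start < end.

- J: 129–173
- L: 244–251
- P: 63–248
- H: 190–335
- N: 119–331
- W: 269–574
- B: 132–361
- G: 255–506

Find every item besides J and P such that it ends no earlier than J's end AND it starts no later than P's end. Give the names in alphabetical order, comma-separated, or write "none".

Conditions: its end is no earlier than J's end (X.end >= 173) AND its start is no later than P's end (X.start <= 248).
B: end 361 >= 173? ✓; start 132 <= 248? ✓ → yes.
G: end 506 >= 173? ✓; start 255 <= 248? ✗ → no.
H: end 335 >= 173? ✓; start 190 <= 248? ✓ → yes.
L: end 251 >= 173? ✓; start 244 <= 248? ✓ → yes.
N: end 331 >= 173? ✓; start 119 <= 248? ✓ → yes.
W: end 574 >= 173? ✓; start 269 <= 248? ✗ → no.
Result: B, H, L, N.

B, H, L, N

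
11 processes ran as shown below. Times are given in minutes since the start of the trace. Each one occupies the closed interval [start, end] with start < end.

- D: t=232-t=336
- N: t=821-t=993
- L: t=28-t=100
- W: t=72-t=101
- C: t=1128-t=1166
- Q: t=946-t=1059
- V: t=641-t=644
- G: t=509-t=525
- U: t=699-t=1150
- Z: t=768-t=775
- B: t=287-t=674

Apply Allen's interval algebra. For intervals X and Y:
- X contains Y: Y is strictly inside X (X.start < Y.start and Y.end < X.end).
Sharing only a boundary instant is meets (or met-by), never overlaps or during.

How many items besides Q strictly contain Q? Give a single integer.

1

Target Q = [t=946, t=1059].
B [t=287, t=674] → before → no.
C [t=1128, t=1166] → after → no.
D [t=232, t=336] → before → no.
G [t=509, t=525] → before → no.
L [t=28, t=100] → before → no.
N [t=821, t=993] → overlaps → no.
U [t=699, t=1150] → contains → counts.
V [t=641, t=644] → before → no.
W [t=72, t=101] → before → no.
Z [t=768, t=775] → before → no.
Total: 1.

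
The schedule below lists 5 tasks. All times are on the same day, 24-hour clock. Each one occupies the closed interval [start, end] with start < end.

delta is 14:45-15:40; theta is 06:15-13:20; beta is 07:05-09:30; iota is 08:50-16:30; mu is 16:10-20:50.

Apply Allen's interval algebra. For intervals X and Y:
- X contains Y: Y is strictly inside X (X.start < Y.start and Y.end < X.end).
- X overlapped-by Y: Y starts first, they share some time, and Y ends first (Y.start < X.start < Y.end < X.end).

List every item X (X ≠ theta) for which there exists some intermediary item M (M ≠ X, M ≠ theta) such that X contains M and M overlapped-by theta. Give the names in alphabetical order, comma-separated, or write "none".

Target theta = [06:15, 13:20].
Intermediaries M with M overlapped-by theta: iota.
Via iota — items with X contains iota: none.
Union: none.

none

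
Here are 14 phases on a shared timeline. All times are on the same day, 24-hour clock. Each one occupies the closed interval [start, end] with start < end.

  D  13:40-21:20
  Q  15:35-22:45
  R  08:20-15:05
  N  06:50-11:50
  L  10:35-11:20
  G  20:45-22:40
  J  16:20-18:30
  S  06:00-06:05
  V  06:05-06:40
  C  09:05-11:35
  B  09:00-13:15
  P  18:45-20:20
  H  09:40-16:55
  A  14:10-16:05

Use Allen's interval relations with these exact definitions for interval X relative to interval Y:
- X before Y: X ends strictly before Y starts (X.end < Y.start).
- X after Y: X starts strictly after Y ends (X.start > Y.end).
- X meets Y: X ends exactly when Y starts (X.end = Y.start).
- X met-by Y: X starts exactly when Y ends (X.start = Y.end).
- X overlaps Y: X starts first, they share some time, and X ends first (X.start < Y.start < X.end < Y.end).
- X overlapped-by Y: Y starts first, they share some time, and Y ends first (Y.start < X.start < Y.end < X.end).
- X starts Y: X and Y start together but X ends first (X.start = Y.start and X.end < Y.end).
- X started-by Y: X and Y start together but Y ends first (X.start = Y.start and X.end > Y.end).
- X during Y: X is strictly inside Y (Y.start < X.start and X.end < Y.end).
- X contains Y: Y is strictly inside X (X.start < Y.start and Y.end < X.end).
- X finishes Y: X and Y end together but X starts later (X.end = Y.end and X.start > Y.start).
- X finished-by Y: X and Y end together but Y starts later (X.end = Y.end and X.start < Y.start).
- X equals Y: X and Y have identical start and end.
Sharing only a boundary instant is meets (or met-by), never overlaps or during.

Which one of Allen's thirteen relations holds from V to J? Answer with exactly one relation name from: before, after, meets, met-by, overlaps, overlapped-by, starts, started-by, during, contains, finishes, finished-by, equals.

V = [06:05, 06:40]; J = [16:20, 18:30].
Compare endpoints: V.start < J.start, V.start < J.end, V.end < J.start, V.end < J.end.
That pattern is 'before'.

before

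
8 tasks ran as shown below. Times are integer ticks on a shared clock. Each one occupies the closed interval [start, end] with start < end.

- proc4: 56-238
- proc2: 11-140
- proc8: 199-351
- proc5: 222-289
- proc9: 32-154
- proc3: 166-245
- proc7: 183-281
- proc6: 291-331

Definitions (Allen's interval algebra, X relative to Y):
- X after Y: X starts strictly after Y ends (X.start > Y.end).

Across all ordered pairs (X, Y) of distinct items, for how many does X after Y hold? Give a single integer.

Checking all 56 ordered pairs for relation 'after'; matching pairs in alphabetical order:
(proc3, proc2): proc3 after proc2 ✓
(proc3, proc9): proc3 after proc9 ✓
(proc5, proc2): proc5 after proc2 ✓
(proc5, proc9): proc5 after proc9 ✓
(proc6, proc2): proc6 after proc2 ✓
(proc6, proc3): proc6 after proc3 ✓
(proc6, proc4): proc6 after proc4 ✓
(proc6, proc5): proc6 after proc5 ✓
(proc6, proc7): proc6 after proc7 ✓
(proc6, proc9): proc6 after proc9 ✓
(proc7, proc2): proc7 after proc2 ✓
(proc7, proc9): proc7 after proc9 ✓
(proc8, proc2): proc8 after proc2 ✓
(proc8, proc9): proc8 after proc9 ✓
Count: 14.

14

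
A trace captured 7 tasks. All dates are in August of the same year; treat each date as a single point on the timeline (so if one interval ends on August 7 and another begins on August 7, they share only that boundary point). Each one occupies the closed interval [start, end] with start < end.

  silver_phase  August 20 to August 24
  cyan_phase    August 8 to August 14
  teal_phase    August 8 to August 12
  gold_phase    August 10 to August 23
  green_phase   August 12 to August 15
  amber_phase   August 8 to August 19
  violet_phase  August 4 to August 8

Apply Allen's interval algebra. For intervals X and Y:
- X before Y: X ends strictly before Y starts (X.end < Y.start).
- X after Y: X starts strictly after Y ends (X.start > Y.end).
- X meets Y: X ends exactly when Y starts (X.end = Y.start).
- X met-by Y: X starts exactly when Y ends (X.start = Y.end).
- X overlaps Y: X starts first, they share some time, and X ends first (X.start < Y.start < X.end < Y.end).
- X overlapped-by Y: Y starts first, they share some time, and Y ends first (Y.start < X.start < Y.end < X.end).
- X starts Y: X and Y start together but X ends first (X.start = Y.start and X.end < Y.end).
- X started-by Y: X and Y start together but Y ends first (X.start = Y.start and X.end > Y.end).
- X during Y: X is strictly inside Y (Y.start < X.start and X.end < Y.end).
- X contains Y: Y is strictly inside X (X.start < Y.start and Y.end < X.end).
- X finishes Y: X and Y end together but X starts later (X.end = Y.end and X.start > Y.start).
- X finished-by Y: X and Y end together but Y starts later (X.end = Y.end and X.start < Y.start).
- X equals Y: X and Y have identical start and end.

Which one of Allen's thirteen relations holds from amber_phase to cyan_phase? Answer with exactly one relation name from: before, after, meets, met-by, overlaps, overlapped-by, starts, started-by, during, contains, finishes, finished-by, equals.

amber_phase = [August 8, August 19]; cyan_phase = [August 8, August 14].
Compare endpoints: amber_phase.start = cyan_phase.start, amber_phase.start < cyan_phase.end, amber_phase.end > cyan_phase.start, amber_phase.end > cyan_phase.end.
That pattern is 'started-by'.

started-by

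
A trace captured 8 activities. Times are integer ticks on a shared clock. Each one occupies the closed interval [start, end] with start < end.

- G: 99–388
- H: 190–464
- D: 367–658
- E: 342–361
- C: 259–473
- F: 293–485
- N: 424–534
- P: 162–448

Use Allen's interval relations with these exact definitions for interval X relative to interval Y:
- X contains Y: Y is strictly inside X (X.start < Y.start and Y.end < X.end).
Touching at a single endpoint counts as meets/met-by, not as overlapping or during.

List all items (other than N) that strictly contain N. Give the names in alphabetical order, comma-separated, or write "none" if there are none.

D

Target N = [424, 534].
C [259, 473] → overlaps → no.
D [367, 658] → contains → yes.
E [342, 361] → before → no.
F [293, 485] → overlaps → no.
G [99, 388] → before → no.
H [190, 464] → overlaps → no.
P [162, 448] → overlaps → no.
Result: D.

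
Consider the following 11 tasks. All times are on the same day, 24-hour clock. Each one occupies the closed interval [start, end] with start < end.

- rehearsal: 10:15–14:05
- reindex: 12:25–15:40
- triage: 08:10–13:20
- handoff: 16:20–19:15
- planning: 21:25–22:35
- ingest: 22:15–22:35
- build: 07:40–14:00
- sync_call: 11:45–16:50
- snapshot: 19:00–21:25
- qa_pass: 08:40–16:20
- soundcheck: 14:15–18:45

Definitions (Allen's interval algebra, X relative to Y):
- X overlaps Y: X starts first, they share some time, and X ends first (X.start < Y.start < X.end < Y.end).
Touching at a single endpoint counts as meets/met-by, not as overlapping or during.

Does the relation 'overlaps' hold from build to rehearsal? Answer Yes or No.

build = [07:40, 14:00], rehearsal = [10:15, 14:05].
Actual relation of build to rehearsal: overlaps.
Asked whether 'overlaps' holds → Yes.

Yes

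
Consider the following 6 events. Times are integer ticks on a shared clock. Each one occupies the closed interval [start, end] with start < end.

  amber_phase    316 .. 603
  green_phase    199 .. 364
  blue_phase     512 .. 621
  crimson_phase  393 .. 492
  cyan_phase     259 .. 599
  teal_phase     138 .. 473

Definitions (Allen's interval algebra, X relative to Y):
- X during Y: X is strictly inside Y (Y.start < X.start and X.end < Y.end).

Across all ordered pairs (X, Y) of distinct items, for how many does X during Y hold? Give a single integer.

Checking all 30 ordered pairs for relation 'during'; matching pairs in alphabetical order:
(crimson_phase, amber_phase): crimson_phase during amber_phase ✓
(crimson_phase, cyan_phase): crimson_phase during cyan_phase ✓
(green_phase, teal_phase): green_phase during teal_phase ✓
Count: 3.

3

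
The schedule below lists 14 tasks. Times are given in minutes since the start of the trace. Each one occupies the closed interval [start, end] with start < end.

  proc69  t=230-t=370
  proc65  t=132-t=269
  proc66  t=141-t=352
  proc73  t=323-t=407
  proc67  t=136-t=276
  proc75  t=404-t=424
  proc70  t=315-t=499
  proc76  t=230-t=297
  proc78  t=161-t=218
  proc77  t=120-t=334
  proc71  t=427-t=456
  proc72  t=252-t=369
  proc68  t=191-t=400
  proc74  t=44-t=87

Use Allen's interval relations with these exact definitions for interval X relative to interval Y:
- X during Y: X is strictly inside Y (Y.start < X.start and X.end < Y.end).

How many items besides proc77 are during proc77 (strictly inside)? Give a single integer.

4

Target proc77 = [t=120, t=334].
proc65 [t=132, t=269] → during → counts.
proc66 [t=141, t=352] → overlapped-by → no.
proc67 [t=136, t=276] → during → counts.
proc68 [t=191, t=400] → overlapped-by → no.
proc69 [t=230, t=370] → overlapped-by → no.
proc70 [t=315, t=499] → overlapped-by → no.
proc71 [t=427, t=456] → after → no.
proc72 [t=252, t=369] → overlapped-by → no.
proc73 [t=323, t=407] → overlapped-by → no.
proc74 [t=44, t=87] → before → no.
proc75 [t=404, t=424] → after → no.
proc76 [t=230, t=297] → during → counts.
proc78 [t=161, t=218] → during → counts.
Total: 4.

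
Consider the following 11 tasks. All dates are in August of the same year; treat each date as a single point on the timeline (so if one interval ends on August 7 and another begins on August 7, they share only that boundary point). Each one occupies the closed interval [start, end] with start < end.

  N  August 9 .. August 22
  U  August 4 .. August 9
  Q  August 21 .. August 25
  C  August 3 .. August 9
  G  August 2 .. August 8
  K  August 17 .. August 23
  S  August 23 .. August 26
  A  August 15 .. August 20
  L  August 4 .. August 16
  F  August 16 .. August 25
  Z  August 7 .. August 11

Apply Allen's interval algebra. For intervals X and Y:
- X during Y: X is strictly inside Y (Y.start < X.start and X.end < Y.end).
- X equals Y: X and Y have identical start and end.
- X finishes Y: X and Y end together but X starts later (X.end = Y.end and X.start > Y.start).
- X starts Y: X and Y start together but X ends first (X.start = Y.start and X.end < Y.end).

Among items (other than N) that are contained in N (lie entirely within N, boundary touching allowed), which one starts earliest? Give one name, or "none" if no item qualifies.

A

Target N = [August 9, August 22].
A [August 15, August 20] → during → candidate.
C [August 3, August 9] → meets → excluded.
F [August 16, August 25] → overlapped-by → excluded.
G [August 2, August 8] → before → excluded.
K [August 17, August 23] → overlapped-by → excluded.
L [August 4, August 16] → overlaps → excluded.
Q [August 21, August 25] → overlapped-by → excluded.
S [August 23, August 26] → after → excluded.
U [August 4, August 9] → meets → excluded.
Z [August 7, August 11] → overlaps → excluded.
Among candidates, earliest start is August 15 → A.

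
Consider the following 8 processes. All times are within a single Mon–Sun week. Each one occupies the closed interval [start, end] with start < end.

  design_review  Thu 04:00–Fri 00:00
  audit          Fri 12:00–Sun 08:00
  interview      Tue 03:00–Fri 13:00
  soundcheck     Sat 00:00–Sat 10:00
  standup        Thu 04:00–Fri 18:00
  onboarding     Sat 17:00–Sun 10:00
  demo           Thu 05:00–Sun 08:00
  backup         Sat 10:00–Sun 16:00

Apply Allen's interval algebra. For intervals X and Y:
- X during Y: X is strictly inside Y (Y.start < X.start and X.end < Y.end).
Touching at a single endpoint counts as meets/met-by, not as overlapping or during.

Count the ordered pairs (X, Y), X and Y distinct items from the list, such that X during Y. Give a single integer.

4

Checking all 56 ordered pairs for relation 'during'; matching pairs in alphabetical order:
(design_review, interview): design_review during interview ✓
(onboarding, backup): onboarding during backup ✓
(soundcheck, audit): soundcheck during audit ✓
(soundcheck, demo): soundcheck during demo ✓
Count: 4.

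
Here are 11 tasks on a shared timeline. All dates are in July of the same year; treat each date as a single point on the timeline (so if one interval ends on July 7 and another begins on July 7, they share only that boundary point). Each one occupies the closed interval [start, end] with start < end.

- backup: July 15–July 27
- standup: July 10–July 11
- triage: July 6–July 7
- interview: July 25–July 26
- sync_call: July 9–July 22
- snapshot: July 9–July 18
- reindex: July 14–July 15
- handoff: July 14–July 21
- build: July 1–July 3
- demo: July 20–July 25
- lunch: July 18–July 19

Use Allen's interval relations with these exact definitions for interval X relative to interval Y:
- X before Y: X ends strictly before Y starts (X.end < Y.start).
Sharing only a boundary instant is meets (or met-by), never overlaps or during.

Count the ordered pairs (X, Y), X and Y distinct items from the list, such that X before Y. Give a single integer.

34

Checking all 110 ordered pairs for relation 'before'; matching pairs in alphabetical order:
(build, backup): build before backup ✓
(build, demo): build before demo ✓
(build, handoff): build before handoff ✓
(build, interview): build before interview ✓
(build, lunch): build before lunch ✓
(build, reindex): build before reindex ✓
(build, snapshot): build before snapshot ✓
(build, standup): build before standup ✓
(build, sync_call): build before sync_call ✓
(build, triage): build before triage ✓
(handoff, interview): handoff before interview ✓
(lunch, demo): lunch before demo ✓
(lunch, interview): lunch before interview ✓
(reindex, demo): reindex before demo ✓
(reindex, interview): reindex before interview ✓
(reindex, lunch): reindex before lunch ✓
(snapshot, demo): snapshot before demo ✓
(snapshot, interview): snapshot before interview ✓
(standup, backup): standup before backup ✓
(standup, demo): standup before demo ✓
(standup, handoff): standup before handoff ✓
(standup, interview): standup before interview ✓
(standup, lunch): standup before lunch ✓
(standup, reindex): standup before reindex ✓
... plus 10 further pairs not listed.
Count: 34.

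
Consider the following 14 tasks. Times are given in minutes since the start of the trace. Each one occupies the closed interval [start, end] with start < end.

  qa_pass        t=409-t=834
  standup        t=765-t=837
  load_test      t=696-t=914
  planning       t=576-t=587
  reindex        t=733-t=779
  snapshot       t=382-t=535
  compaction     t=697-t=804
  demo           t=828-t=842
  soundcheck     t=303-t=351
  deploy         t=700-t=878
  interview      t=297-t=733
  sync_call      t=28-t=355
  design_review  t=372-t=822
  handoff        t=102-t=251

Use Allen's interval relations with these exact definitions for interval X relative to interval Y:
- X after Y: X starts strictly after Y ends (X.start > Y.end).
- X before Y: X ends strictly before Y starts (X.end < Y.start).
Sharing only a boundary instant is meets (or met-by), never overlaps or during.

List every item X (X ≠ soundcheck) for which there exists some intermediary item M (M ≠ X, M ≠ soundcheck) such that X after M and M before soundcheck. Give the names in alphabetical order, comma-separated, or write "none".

compaction, demo, deploy, design_review, interview, load_test, planning, qa_pass, reindex, snapshot, standup

Target soundcheck = [t=303, t=351].
Intermediaries M with M before soundcheck: handoff.
Via handoff — items with X after handoff: compaction, demo, deploy, design_review, interview, load_test, planning, qa_pass, reindex, snapshot, standup.
Union: compaction, demo, deploy, design_review, interview, load_test, planning, qa_pass, reindex, snapshot, standup.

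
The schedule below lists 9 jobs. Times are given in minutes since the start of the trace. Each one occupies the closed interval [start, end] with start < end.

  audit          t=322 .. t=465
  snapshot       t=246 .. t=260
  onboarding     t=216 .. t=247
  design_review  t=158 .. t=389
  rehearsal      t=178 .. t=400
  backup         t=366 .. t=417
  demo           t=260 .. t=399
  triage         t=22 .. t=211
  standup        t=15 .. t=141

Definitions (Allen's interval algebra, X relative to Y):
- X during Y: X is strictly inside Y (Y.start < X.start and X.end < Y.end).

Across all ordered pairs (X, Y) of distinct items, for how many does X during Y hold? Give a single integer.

6

Checking all 72 ordered pairs for relation 'during'; matching pairs in alphabetical order:
(backup, audit): backup during audit ✓
(demo, rehearsal): demo during rehearsal ✓
(onboarding, design_review): onboarding during design_review ✓
(onboarding, rehearsal): onboarding during rehearsal ✓
(snapshot, design_review): snapshot during design_review ✓
(snapshot, rehearsal): snapshot during rehearsal ✓
Count: 6.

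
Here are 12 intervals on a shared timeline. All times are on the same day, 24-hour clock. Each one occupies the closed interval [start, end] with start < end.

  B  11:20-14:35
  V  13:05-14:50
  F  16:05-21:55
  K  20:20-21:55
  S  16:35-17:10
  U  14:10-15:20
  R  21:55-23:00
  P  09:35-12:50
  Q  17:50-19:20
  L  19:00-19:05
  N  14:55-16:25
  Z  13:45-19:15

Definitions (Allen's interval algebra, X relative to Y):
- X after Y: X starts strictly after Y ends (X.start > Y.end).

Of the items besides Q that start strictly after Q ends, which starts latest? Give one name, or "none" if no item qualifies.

Target Q = [17:50, 19:20].
B [11:20, 14:35] → before → excluded.
F [16:05, 21:55] → contains → excluded.
K [20:20, 21:55] → after → candidate.
L [19:00, 19:05] → during → excluded.
N [14:55, 16:25] → before → excluded.
P [09:35, 12:50] → before → excluded.
R [21:55, 23:00] → after → candidate.
S [16:35, 17:10] → before → excluded.
U [14:10, 15:20] → before → excluded.
V [13:05, 14:50] → before → excluded.
Z [13:45, 19:15] → overlaps → excluded.
Among candidates, latest start is 21:55 → R.

R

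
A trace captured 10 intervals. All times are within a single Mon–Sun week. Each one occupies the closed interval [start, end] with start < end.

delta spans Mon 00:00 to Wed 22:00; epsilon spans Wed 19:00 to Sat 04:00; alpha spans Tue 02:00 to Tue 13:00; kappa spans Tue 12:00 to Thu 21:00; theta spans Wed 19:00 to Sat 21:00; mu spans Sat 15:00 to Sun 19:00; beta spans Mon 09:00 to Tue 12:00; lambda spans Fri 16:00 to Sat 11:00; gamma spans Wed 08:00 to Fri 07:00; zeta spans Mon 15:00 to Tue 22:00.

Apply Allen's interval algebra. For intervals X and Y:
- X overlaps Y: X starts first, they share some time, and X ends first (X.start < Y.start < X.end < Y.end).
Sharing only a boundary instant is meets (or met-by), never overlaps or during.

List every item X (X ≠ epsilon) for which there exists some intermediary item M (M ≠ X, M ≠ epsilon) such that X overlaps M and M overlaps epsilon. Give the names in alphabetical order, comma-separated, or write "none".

alpha, delta, kappa, zeta

Target epsilon = [Wed 19:00, Sat 04:00].
Intermediaries M with M overlaps epsilon: delta, gamma, kappa.
Via delta — items with X overlaps delta: none.
Via gamma — items with X overlaps gamma: delta, kappa.
Via kappa — items with X overlaps kappa: alpha, delta, zeta.
Union: alpha, delta, kappa, zeta.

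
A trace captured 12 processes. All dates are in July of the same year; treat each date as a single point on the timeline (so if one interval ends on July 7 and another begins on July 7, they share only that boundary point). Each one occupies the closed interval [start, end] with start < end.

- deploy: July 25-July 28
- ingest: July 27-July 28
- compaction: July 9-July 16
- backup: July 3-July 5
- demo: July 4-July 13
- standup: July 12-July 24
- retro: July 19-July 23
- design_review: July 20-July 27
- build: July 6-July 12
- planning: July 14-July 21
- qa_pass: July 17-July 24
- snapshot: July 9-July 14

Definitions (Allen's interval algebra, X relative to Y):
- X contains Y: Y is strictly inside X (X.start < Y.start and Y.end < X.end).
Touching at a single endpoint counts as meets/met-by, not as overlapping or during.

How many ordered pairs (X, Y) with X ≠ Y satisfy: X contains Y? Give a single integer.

Checking all 132 ordered pairs for relation 'contains'; matching pairs in alphabetical order:
(demo, build): demo contains build ✓
(qa_pass, retro): qa_pass contains retro ✓
(standup, planning): standup contains planning ✓
(standup, retro): standup contains retro ✓
Count: 4.

4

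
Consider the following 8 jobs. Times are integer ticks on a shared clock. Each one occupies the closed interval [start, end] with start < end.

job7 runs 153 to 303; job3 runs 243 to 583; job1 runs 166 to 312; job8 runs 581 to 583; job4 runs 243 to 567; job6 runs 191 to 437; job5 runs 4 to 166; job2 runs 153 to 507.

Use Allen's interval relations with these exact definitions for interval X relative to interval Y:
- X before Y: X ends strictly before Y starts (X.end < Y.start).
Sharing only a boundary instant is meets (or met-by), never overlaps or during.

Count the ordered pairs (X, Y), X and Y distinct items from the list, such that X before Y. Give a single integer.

9

Checking all 56 ordered pairs for relation 'before'; matching pairs in alphabetical order:
(job1, job8): job1 before job8 ✓
(job2, job8): job2 before job8 ✓
(job4, job8): job4 before job8 ✓
(job5, job3): job5 before job3 ✓
(job5, job4): job5 before job4 ✓
(job5, job6): job5 before job6 ✓
(job5, job8): job5 before job8 ✓
(job6, job8): job6 before job8 ✓
(job7, job8): job7 before job8 ✓
Count: 9.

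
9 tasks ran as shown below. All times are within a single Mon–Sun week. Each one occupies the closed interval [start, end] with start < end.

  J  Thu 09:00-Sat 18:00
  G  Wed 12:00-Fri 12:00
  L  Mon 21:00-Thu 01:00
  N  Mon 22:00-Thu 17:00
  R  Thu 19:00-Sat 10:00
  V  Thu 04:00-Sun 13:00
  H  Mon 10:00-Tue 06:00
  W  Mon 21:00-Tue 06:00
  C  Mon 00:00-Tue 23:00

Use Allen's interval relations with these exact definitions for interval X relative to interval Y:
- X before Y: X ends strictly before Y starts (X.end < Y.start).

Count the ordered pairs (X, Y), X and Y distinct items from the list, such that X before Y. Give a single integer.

Checking all 72 ordered pairs for relation 'before'; matching pairs in alphabetical order:
(C, G): C before G ✓
(C, J): C before J ✓
(C, R): C before R ✓
(C, V): C before V ✓
(H, G): H before G ✓
(H, J): H before J ✓
(H, R): H before R ✓
(H, V): H before V ✓
(L, J): L before J ✓
(L, R): L before R ✓
(L, V): L before V ✓
(N, R): N before R ✓
(W, G): W before G ✓
(W, J): W before J ✓
(W, R): W before R ✓
(W, V): W before V ✓
Count: 16.

16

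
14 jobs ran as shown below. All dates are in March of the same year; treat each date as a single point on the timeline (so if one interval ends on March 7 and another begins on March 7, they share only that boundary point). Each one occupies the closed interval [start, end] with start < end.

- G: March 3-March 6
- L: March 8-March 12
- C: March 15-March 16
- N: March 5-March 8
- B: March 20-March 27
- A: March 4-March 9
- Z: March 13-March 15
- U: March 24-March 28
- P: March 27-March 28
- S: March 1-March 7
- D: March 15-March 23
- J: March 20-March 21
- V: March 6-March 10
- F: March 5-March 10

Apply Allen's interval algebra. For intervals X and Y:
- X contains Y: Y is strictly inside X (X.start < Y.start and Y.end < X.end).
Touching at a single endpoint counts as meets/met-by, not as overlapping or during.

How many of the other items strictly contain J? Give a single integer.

1

Target J = [March 20, March 21].
A [March 4, March 9] → before → no.
B [March 20, March 27] → started-by → no.
C [March 15, March 16] → before → no.
D [March 15, March 23] → contains → counts.
F [March 5, March 10] → before → no.
G [March 3, March 6] → before → no.
L [March 8, March 12] → before → no.
N [March 5, March 8] → before → no.
P [March 27, March 28] → after → no.
S [March 1, March 7] → before → no.
U [March 24, March 28] → after → no.
V [March 6, March 10] → before → no.
Z [March 13, March 15] → before → no.
Total: 1.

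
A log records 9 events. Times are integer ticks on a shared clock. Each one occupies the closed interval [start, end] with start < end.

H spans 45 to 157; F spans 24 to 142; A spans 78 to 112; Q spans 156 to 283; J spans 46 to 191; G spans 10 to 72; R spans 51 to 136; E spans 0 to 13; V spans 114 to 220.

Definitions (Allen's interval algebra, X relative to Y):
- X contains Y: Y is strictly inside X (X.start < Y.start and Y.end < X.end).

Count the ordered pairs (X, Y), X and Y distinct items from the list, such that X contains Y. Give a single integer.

7

Checking all 72 ordered pairs for relation 'contains'; matching pairs in alphabetical order:
(F, A): F contains A ✓
(F, R): F contains R ✓
(H, A): H contains A ✓
(H, R): H contains R ✓
(J, A): J contains A ✓
(J, R): J contains R ✓
(R, A): R contains A ✓
Count: 7.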